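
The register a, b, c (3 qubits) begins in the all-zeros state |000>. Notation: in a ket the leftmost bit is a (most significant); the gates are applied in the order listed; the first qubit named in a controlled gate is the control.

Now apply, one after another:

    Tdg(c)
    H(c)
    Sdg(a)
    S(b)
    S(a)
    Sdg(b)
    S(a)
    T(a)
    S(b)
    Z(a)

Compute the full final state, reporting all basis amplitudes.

The resulting statevector has amplitude sqrt(2)/2 on |000>, sqrt(2)/2 on |001>, and 0 on every other basis state.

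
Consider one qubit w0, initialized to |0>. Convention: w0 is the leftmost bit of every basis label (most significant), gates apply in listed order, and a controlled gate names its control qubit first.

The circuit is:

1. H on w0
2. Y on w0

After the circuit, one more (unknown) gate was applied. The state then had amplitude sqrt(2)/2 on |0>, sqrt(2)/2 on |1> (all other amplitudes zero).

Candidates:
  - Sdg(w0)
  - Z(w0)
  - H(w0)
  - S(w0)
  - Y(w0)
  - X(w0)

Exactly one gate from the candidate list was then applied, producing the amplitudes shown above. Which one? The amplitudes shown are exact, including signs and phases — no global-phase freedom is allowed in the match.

It was Y(w0) that produced the state shown.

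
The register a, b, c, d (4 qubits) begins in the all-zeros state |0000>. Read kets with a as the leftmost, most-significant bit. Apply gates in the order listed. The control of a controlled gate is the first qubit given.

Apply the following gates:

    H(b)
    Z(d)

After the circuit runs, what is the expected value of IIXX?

The observable IIXX averages to 0.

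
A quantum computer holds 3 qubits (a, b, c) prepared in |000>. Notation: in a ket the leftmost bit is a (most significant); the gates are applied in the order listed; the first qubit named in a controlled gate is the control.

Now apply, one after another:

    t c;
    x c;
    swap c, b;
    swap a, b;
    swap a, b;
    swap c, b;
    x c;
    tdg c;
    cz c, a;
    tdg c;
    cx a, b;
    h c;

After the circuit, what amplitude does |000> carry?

The amplitude on |000> is sqrt(2)/2. Key observation: the block from step 1 through step 8 cancels to the identity and can be dropped.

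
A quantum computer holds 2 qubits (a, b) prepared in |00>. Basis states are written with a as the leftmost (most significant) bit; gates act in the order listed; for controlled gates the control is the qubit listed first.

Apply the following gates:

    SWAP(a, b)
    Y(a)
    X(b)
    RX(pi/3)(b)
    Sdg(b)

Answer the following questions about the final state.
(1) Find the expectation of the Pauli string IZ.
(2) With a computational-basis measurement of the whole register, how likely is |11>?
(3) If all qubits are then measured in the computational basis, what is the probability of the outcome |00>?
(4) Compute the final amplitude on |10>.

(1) The observable IZ averages to -1/2.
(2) The probability of measuring |11> is 3/4.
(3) A full measurement returns |00> with probability 0.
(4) The amplitude on |10> is 1/2.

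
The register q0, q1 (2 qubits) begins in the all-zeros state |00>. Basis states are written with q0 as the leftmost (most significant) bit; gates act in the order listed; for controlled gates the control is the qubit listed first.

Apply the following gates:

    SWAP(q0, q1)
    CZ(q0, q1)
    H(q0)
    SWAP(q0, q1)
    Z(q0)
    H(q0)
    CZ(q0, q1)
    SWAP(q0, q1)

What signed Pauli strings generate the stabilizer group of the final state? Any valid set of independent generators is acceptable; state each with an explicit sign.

One valid set of independent stabilizer generators is +XZ, +ZX (any independent generating set of the same group is equally correct).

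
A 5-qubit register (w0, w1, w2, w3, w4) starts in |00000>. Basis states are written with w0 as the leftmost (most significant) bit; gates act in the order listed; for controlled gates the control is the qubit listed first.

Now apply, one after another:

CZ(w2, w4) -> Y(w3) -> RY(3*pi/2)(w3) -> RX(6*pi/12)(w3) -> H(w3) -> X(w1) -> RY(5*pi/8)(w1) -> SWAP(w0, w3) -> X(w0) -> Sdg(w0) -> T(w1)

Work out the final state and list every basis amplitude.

The resulting statevector has amplitude sqrt(2)*(1 - I)*sin(5*pi/16)/2 on |10000>, -cos(5*pi/16) on |11000>, and 0 on every other basis state.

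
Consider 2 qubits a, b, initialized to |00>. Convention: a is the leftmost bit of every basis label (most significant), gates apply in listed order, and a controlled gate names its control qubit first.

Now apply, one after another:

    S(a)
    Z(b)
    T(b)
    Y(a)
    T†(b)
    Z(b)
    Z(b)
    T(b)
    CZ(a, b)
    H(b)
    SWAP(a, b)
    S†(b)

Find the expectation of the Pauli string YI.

The expectation value of YI is 0.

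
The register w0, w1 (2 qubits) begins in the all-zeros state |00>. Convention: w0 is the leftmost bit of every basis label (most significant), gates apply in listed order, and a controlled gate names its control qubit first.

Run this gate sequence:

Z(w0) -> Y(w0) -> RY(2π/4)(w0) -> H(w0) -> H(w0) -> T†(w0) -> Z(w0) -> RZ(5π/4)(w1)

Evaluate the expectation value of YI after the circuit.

In the final state, YI has expectation -sqrt(2)/2. Key observation: steps 4-5 multiply out to the identity, so the circuit reduces to the remaining gates.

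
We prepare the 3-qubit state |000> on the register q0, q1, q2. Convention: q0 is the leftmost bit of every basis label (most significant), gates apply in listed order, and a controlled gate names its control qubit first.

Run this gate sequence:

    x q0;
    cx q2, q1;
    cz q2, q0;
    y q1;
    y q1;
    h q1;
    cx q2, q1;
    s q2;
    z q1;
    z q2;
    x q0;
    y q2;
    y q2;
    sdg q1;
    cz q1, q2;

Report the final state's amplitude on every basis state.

The resulting statevector has amplitude sqrt(2)/2 on |000>, sqrt(2)*I/2 on |010>, and 0 on every other basis state.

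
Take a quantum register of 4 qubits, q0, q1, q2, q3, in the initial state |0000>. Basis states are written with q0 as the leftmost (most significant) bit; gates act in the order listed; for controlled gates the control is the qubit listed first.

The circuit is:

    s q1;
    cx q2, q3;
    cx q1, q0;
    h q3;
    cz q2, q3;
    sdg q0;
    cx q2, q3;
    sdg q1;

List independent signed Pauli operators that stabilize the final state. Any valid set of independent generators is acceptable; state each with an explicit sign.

The stabilizer group can be generated by +IIIX, +ZIII, +IZII, +IIZI, among other valid generating sets.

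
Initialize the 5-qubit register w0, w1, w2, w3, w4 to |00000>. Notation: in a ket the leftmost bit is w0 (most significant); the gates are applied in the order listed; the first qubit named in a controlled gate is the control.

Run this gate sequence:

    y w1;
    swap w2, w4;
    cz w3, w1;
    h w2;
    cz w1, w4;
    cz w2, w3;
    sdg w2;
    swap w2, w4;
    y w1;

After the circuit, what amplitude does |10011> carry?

The amplitude on |10011> is 0.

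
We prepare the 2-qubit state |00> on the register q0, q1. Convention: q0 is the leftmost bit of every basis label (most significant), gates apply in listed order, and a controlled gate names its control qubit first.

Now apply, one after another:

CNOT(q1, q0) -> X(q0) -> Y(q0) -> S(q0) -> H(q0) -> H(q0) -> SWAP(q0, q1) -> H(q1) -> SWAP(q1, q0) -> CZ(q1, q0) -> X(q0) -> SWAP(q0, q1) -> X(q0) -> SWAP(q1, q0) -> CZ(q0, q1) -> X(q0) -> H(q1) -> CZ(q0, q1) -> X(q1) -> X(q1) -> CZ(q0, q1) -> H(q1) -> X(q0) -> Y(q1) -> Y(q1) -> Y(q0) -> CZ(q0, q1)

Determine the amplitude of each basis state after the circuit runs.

The final amplitudes are 0 on |00>, sqrt(2)/2 on |01>, 0 on |10>, -sqrt(2)/2 on |11>. Key observation: steps 16-23 multiply out to the identity, so the circuit reduces to the remaining gates.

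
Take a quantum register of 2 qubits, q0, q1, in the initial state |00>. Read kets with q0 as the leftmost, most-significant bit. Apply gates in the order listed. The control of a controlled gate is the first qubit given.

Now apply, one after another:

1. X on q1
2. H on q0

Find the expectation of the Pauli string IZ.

In the final state, IZ has expectation -1.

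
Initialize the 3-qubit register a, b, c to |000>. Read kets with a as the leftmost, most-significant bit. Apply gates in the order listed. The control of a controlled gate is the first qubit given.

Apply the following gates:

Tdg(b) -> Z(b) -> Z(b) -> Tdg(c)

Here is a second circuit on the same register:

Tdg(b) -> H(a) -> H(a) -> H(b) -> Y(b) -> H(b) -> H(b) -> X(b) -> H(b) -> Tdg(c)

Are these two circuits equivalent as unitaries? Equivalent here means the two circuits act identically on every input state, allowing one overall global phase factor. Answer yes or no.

No, they are not equivalent — no single phase factor reconciles the two unitaries.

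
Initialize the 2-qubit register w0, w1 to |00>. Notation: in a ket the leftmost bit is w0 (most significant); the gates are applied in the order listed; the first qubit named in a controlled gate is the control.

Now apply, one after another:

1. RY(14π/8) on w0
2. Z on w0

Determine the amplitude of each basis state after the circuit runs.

After the circuit, the state carries amplitude -sqrt(sqrt(2) + 2)/2 on |00>, 0 on |01>, -sqrt(2 - sqrt(2))/2 on |10>, 0 on |11>.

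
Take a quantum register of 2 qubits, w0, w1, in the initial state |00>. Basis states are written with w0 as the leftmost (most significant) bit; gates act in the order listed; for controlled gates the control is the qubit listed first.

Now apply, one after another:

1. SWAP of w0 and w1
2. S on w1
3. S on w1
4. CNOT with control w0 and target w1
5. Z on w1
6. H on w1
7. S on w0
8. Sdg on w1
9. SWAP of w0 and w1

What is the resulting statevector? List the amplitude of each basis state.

After the circuit, the state carries amplitude sqrt(2)/2 on |00>, 0 on |01>, -sqrt(2)*I/2 on |10>, 0 on |11>.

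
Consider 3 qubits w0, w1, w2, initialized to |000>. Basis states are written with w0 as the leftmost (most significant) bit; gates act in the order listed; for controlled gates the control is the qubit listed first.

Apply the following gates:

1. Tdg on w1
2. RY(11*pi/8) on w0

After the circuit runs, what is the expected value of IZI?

In the final state, IZI has expectation 1.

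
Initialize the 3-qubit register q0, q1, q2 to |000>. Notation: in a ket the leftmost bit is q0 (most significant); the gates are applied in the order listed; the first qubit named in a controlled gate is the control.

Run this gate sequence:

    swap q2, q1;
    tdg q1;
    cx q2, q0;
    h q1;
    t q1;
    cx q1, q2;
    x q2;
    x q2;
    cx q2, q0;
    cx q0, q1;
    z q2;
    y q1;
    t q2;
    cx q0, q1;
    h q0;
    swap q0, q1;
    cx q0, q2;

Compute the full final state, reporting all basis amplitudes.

After the circuit, the state carries amplitude 0 on |000>, 1/2 on |001>, 0 on |010>, -1/2 on |011>, 0 on |100>, I/2 on |101>, 0 on |110>, I/2 on |111>.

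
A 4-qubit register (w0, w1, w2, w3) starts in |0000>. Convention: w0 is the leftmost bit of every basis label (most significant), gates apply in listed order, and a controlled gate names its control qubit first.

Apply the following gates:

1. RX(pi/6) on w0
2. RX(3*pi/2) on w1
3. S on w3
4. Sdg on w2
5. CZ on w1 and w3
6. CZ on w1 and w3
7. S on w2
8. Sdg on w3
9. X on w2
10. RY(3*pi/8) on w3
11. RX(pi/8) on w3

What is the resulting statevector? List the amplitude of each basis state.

The resulting statevector has amplitude 0 on |0000>, 0 on |0001>, -sqrt(3)*cos(pi/16)*cos(3*pi/16)/4 - cos(pi/16)*cos(3*pi/16)/4 + I*sin(pi/16)*sin(3*pi/16)/4 + sqrt(3)*I*sin(pi/16)*sin(3*pi/16)/4 on |0010>, -sqrt(3)*sin(3*pi/16)*cos(pi/16)/4 - sin(3*pi/16)*cos(pi/16)/4 + I*sin(pi/16)*cos(3*pi/16)/4 + sqrt(3)*I*sin(pi/16)*cos(3*pi/16)/4 on |0011>, 0 on |0100>, 0 on |0101>, -sqrt(3)*sin(pi/16)*sin(3*pi/16)/4 - sin(pi/16)*sin(3*pi/16)/4 - sqrt(3)*I*cos(pi/16)*cos(3*pi/16)/4 - I*cos(pi/16)*cos(3*pi/16)/4 on |0110>, -sqrt(3)*sin(pi/16)*cos(3*pi/16)/4 - sin(pi/16)*cos(3*pi/16)/4 - sqrt(3)*I*sin(3*pi/16)*cos(pi/16)/4 - I*sin(3*pi/16)*cos(pi/16)/4 on |0111>, 0 on |1000>, 0 on |1001>, -sin(pi/16)*sin(3*pi/16)/4 + sqrt(3)*sin(pi/16)*sin(3*pi/16)/4 - I*cos(pi/16)*cos(3*pi/16)/4 + sqrt(3)*I*cos(pi/16)*cos(3*pi/16)/4 on |1010>, -sin(pi/16)*cos(3*pi/16)/4 + sqrt(3)*sin(pi/16)*cos(3*pi/16)/4 - I*sin(3*pi/16)*cos(pi/16)/4 + sqrt(3)*I*sin(3*pi/16)*cos(pi/16)/4 on |1011>, 0 on |1100>, 0 on |1101>, -sqrt(3)*cos(pi/16)*cos(3*pi/16)/4 + cos(pi/16)*cos(3*pi/16)/4 - I*sin(pi/16)*sin(3*pi/16)/4 + sqrt(3)*I*sin(pi/16)*sin(3*pi/16)/4 on |1110>, -sqrt(3)*sin(3*pi/16)*cos(pi/16)/4 + sin(3*pi/16)*cos(pi/16)/4 - I*sin(pi/16)*cos(3*pi/16)/4 + sqrt(3)*I*sin(pi/16)*cos(3*pi/16)/4 on |1111>. Key observation: gates 3-8 undo each other exactly, leaving only the rest of the circuit to track.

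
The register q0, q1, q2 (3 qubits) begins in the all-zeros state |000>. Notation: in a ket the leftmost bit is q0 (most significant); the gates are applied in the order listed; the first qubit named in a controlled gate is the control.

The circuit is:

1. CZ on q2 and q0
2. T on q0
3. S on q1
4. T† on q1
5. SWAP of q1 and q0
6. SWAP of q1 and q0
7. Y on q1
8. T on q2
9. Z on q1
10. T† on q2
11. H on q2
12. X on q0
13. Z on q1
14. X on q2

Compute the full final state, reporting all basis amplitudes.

The resulting statevector has amplitude sqrt(2)*I/2 on |110>, sqrt(2)*I/2 on |111>, and 0 on every other basis state.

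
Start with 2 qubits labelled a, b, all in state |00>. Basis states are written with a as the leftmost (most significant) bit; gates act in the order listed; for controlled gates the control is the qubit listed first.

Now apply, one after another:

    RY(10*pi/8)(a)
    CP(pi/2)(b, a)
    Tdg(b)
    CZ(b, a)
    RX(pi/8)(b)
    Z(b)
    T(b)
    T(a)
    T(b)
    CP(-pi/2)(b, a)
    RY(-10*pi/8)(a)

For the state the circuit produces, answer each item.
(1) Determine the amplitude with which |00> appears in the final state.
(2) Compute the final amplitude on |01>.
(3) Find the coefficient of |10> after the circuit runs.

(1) The final state's coefficient on |00> equals (-sqrt(2) + 2 + sqrt(2)*exp(I*pi/4) + 2*exp(I*pi/4))*cos(pi/16)/4.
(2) The final state's coefficient on |01> equals (-2 + sqrt(2) + sqrt(2)*exp(3*I*pi/4) + 2*exp(3*I*pi/4))*sin(pi/16)/4.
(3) |10> carries amplitude sqrt(1/2 - sqrt(2)/4)*sqrt(sqrt(2)/4 + 1/2)*cos(pi/16) - sqrt(1/2 - sqrt(2)/4)*sqrt(sqrt(2)/4 + 1/2)*exp(I*pi/4)*cos(pi/16) in the final state.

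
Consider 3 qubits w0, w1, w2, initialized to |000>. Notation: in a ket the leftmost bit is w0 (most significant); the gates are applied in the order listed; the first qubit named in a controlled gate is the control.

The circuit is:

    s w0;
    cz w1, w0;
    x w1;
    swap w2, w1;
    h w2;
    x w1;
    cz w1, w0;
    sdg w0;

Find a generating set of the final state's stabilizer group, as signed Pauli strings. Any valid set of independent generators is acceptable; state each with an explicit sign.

One valid set of independent stabilizer generators is -IIX, +ZII, -IZI (any independent generating set of the same group is equally correct).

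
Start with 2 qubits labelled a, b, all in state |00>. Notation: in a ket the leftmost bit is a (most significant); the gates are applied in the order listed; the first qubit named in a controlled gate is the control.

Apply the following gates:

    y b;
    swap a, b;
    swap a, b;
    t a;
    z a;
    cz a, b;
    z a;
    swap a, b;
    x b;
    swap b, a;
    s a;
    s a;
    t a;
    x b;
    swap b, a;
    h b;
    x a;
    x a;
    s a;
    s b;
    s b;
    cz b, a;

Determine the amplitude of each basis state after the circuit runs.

The final amplitudes are -sqrt(2)*exp(3*I*pi/4)/2 on |00>, -sqrt(2)*exp(3*I*pi/4)/2 on |01>, 0 on |10>, 0 on |11>.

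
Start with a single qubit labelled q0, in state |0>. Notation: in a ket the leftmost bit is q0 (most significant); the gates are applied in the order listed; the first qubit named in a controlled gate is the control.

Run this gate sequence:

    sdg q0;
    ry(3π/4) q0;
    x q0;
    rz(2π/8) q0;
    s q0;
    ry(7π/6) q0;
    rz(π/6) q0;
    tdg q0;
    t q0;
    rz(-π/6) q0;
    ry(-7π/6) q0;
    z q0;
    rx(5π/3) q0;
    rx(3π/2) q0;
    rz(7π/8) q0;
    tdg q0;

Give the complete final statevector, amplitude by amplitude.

The resulting statevector has amplitude sqrt(6)*sqrt(sqrt(2)/4 + 1/2)*exp(-9*I*pi/16)/4 + sqrt(6)*sqrt(1/2 - sqrt(2)/4)*exp(-5*I*pi/16)/4 + sqrt(2)*sqrt(1/2 - sqrt(2)/4)*exp(-5*I*pi/16)/4 - sqrt(2)*sqrt(sqrt(2)/4 + 1/2)*exp(-9*I*pi/16)/4 on |0>, -sqrt(6)*I*sqrt(1/2 - sqrt(2)/4)*exp(5*I*pi/16)/4 + sqrt(2)*I*sqrt(1/2 - sqrt(2)/4)*exp(5*I*pi/16)/4 + sqrt(2)*I*sqrt(sqrt(2)/4 + 1/2)*exp(I*pi/16)/4 + sqrt(6)*I*sqrt(sqrt(2)/4 + 1/2)*exp(I*pi/16)/4 on |1>. Key observation: gates 6-11 undo each other exactly, leaving only the rest of the circuit to track.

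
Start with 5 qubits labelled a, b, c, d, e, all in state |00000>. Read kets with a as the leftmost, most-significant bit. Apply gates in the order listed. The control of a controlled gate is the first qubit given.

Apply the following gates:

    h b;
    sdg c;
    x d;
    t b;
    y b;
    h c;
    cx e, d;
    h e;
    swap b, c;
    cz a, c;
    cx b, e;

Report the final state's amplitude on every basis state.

The final amplitudes are -sqrt(2)*exp(3*I*pi/4)/4 on |00010>, -sqrt(2)*exp(3*I*pi/4)/4 on |00011>, sqrt(2)*I/4 on |00110>, sqrt(2)*I/4 on |00111>, -sqrt(2)*exp(3*I*pi/4)/4 on |01010>, -sqrt(2)*exp(3*I*pi/4)/4 on |01011>, sqrt(2)*I/4 on |01110>, sqrt(2)*I/4 on |01111>, and 0 on every other basis state.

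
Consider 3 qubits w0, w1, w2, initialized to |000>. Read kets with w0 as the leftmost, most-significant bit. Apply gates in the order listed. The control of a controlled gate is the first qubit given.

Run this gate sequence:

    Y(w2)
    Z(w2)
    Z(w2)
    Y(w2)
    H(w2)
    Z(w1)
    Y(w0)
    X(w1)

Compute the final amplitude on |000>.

The amplitude on |000> is 0. Key observation: gates 1-4 undo each other exactly, leaving only the rest of the circuit to track.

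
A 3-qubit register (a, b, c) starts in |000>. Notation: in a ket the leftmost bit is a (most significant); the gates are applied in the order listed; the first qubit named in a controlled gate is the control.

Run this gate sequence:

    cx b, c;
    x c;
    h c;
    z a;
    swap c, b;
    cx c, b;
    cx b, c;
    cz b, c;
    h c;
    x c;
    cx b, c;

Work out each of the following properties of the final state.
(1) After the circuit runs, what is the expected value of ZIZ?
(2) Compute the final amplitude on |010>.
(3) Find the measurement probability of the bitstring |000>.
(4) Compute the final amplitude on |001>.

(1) The observable ZIZ averages to 0.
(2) The final state's coefficient on |010> equals 1/2.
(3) Outcome |000> occurs with probability 1/4.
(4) The amplitude on |001> is 1/2.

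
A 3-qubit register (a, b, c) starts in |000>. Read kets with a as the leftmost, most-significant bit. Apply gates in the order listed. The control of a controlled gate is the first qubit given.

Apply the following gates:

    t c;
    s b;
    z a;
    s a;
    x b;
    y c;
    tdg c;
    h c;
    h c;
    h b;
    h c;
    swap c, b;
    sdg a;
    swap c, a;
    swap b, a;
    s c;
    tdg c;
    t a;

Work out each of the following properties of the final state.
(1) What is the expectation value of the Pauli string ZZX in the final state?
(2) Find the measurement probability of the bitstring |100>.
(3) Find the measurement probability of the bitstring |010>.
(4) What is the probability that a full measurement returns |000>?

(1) In the final state, ZZX has expectation 0.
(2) A full measurement returns |100> with probability 1/4.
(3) A full measurement returns |010> with probability 1/4.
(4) A full measurement returns |000> with probability 1/4.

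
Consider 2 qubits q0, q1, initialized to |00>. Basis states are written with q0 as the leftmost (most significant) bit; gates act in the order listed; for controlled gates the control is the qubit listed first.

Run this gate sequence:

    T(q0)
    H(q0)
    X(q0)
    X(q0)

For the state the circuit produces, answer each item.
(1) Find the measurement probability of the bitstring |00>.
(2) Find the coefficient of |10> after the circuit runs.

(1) A full measurement returns |00> with probability 1/2. Key observation: steps 3-4 multiply out to the identity, so the circuit reduces to the remaining gates.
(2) The final state's coefficient on |10> equals sqrt(2)/2.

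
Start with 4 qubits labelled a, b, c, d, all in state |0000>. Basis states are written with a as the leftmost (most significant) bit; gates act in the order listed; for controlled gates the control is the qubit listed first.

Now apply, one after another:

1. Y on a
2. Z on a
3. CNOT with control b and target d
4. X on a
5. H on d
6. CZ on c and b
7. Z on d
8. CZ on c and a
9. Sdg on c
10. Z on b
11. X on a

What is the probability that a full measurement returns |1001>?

Outcome |1001> occurs with probability 1/2.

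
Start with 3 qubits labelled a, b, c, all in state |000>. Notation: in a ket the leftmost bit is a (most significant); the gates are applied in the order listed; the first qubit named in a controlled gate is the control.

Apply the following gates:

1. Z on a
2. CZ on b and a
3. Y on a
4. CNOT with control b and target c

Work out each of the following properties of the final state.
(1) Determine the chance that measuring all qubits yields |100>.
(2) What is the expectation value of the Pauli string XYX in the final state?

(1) A full measurement returns |100> with probability 1.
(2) The expectation value of XYX is 0.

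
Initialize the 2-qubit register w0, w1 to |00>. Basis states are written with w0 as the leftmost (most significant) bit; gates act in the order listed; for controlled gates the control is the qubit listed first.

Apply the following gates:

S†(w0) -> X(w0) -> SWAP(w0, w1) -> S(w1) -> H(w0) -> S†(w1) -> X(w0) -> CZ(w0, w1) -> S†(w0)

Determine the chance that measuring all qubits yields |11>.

A full measurement returns |11> with probability 1/2.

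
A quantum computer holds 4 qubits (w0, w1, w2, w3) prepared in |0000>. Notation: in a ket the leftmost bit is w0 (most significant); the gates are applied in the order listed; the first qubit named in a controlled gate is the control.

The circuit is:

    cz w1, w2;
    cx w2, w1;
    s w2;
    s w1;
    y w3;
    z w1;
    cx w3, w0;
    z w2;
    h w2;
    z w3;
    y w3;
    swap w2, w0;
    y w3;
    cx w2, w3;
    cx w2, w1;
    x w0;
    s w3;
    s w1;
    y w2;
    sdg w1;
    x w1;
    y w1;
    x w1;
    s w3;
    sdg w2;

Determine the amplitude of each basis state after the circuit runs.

After the circuit, the state carries amplitude -sqrt(2)*I/2 on |0000>, -sqrt(2)*I/2 on |1000>, and 0 on every other basis state.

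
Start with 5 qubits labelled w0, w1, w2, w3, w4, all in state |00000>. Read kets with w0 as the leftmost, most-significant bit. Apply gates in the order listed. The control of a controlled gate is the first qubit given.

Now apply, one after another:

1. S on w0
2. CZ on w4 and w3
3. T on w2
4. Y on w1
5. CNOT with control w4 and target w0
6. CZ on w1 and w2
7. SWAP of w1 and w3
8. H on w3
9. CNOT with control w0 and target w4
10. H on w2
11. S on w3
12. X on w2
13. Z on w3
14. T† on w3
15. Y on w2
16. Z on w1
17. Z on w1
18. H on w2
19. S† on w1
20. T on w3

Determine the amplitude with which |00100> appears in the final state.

The final state's coefficient on |00100> equals sqrt(2)/2.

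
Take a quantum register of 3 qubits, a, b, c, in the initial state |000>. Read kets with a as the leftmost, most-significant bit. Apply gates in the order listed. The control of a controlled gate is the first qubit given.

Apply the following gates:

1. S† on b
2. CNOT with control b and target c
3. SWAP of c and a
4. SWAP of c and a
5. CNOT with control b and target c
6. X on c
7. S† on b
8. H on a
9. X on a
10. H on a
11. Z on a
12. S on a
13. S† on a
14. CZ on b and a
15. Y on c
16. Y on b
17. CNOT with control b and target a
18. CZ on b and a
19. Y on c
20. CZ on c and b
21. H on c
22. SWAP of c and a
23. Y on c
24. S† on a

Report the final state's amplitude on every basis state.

The resulting statevector has amplitude sqrt(2)/2 on |010>, sqrt(2)*I/2 on |110>, and 0 on every other basis state.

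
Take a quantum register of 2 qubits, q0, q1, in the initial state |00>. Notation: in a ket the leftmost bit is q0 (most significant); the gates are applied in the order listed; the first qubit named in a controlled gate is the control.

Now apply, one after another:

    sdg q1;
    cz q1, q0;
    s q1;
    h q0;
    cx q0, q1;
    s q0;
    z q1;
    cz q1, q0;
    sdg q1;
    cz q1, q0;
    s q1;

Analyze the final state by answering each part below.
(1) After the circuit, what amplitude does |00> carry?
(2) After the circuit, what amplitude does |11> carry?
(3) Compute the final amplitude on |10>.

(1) The amplitude on |00> is sqrt(2)/2.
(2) |11> carries amplitude -sqrt(2)*I/2 in the final state.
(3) The amplitude on |10> is 0.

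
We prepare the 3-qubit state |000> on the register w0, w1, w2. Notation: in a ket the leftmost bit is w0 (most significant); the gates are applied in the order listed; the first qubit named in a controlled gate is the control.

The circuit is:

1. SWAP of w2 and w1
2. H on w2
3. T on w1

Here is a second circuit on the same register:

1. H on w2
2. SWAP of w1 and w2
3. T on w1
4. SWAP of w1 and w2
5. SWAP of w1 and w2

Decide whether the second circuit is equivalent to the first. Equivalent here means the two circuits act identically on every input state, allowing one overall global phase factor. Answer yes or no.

No: there is an input state on which the two circuits produce genuinely different outputs (not merely differing by a phase).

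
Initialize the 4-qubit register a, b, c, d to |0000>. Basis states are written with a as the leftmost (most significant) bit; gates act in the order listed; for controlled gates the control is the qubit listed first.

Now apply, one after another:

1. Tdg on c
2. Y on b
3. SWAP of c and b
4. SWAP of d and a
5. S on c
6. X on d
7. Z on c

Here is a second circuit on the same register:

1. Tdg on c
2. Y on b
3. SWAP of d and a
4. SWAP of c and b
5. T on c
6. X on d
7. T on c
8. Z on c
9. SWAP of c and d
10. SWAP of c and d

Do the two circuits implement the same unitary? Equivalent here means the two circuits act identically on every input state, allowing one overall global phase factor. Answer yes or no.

Yes — the two circuits implement the same unitary up to a global phase.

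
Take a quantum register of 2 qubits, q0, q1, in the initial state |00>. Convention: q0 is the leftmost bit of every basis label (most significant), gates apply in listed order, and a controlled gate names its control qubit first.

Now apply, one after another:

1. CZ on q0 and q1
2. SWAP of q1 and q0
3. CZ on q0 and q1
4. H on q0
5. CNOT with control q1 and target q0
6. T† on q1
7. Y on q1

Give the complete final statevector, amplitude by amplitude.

The resulting statevector has amplitude 0 on |00>, sqrt(2)*I/2 on |01>, 0 on |10>, sqrt(2)*I/2 on |11>.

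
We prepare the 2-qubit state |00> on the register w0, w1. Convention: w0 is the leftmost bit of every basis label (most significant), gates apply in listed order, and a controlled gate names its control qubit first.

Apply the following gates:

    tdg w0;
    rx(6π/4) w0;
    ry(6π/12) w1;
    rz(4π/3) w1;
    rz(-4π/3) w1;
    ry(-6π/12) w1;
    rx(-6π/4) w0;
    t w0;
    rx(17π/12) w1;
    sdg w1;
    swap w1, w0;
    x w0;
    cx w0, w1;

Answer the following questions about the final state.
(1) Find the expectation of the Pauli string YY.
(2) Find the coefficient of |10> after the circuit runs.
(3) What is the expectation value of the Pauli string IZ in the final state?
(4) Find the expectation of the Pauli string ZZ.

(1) The observable YY averages to -sqrt(6)/4 - sqrt(2)/4. Key observation: the block from step 2 through step 7 cancels to the identity and can be dropped.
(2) The amplitude on |10> is 0.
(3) The expectation value of IZ is -sqrt(2)/4 + sqrt(6)/4.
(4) The observable ZZ averages to 1.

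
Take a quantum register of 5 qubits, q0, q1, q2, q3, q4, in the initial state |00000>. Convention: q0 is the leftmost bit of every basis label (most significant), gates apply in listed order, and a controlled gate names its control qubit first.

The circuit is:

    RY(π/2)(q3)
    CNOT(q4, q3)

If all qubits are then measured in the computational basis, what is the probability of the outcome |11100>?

The probability of measuring |11100> is 0.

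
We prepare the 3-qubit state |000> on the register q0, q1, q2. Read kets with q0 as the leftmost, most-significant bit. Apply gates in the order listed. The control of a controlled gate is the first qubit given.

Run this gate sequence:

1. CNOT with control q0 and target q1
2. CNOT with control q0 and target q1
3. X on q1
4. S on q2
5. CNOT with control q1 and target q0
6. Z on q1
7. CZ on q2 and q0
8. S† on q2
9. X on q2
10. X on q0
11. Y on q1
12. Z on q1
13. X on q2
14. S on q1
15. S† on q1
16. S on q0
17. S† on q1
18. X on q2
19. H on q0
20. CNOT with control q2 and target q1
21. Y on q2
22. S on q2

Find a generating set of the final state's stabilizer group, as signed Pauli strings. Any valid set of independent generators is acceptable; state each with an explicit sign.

One valid set of independent stabilizer generators is +XII, -IZI, +IIZ (any independent generating set of the same group is equally correct).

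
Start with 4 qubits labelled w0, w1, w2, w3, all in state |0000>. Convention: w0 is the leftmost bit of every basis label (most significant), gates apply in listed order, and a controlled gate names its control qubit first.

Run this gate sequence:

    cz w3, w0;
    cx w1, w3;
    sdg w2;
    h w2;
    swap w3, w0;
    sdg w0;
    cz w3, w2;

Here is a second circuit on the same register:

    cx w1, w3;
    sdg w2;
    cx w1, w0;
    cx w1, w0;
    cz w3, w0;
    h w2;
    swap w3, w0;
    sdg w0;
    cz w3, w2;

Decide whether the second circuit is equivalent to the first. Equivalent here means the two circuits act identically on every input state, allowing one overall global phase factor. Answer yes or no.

No, they are not equivalent — no single phase factor reconciles the two unitaries.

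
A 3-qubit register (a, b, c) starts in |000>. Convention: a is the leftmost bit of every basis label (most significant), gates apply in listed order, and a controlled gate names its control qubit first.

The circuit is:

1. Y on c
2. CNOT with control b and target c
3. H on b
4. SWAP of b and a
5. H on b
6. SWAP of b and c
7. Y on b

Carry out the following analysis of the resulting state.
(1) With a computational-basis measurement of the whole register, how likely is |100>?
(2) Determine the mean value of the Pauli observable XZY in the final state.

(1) The probability of measuring |100> is 1/4.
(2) The expectation value of XZY is 0.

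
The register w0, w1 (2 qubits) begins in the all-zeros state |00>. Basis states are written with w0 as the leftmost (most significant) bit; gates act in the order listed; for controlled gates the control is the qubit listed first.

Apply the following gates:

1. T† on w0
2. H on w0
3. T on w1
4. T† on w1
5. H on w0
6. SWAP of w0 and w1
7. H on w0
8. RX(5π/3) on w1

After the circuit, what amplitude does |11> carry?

The final state's coefficient on |11> equals -sqrt(2)*I/4. Key observation: the block from step 2 through step 5 cancels to the identity and can be dropped.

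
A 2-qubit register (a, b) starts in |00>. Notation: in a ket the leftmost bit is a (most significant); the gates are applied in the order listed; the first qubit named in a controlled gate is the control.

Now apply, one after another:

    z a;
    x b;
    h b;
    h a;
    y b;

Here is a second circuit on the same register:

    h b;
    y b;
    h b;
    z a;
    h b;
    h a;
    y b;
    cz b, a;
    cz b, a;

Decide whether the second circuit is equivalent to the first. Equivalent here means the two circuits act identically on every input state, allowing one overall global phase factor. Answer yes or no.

No — the two circuits implement different unitaries, even allowing a global phase.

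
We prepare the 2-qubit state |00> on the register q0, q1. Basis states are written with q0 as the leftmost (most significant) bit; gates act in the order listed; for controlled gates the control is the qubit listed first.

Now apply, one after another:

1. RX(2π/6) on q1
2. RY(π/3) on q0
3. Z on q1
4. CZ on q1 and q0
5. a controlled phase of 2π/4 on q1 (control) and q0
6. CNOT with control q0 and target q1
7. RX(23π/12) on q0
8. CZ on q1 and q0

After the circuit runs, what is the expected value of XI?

The expectation value of XI is 3/8.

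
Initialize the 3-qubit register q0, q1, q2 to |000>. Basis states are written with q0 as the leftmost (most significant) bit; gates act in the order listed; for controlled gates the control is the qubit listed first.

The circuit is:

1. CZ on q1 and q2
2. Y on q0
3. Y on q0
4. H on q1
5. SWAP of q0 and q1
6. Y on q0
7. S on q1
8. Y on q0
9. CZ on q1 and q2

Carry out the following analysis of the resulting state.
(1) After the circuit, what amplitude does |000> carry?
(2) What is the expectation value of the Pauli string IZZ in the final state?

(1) The final state's coefficient on |000> equals sqrt(2)/2.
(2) The expectation value of IZZ is 1.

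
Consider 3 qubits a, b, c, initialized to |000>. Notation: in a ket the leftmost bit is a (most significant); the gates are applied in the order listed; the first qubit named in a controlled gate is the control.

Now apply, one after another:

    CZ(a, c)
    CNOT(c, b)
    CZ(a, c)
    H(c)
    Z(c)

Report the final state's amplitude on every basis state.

After the circuit, the state carries amplitude sqrt(2)/2 on |000>, -sqrt(2)/2 on |001>, and 0 on every other basis state.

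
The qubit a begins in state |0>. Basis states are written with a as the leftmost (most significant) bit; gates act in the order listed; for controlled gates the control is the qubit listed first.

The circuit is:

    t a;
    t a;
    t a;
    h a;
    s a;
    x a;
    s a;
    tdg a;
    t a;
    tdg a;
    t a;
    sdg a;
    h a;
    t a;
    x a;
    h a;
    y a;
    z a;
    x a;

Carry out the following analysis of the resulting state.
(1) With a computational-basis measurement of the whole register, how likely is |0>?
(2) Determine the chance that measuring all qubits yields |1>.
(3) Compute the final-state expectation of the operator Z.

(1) Outcome |0> occurs with probability 1/2 - sqrt(2)/4. Key observation: the block from step 7 through step 12 cancels to the identity and can be dropped.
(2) A full measurement returns |1> with probability sqrt(2)/4 + 1/2.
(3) The expectation value of Z is -sqrt(2)/2.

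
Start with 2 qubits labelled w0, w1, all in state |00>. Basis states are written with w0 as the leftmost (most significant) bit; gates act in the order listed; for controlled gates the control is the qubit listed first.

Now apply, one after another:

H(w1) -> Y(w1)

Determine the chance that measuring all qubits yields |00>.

A full measurement returns |00> with probability 1/2.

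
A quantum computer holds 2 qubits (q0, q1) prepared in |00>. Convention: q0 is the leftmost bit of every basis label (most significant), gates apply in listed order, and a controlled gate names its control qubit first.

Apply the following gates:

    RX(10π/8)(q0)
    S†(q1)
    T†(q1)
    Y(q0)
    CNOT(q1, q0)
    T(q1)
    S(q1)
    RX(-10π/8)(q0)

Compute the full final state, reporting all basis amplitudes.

The resulting statevector has amplitude sqrt(2)/2 on |00>, 0 on |01>, -sqrt(2)*I/2 on |10>, 0 on |11>.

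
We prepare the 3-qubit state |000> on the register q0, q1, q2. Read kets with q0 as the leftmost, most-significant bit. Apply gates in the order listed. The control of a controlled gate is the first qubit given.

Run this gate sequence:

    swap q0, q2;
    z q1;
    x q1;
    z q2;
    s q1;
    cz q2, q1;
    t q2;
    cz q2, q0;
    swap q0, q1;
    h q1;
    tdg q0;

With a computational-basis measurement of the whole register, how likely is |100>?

A full measurement returns |100> with probability 1/2.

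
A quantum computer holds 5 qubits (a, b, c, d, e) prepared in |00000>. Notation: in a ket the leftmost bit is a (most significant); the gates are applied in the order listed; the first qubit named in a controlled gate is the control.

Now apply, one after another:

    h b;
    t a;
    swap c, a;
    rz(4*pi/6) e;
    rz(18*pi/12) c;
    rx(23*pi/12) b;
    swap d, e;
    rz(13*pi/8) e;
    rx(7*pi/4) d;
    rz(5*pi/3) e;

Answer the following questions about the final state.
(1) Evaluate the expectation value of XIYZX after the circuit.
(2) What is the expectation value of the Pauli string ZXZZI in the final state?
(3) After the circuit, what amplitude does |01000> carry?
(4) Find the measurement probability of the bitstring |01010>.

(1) The observable XIYZX averages to 0.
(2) The expectation value of ZXZZI is sqrt(2)/2.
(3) |01000> carries amplitude sqrt(6)*exp(-35*I*pi/48)/8 + sqrt(3)*exp(-35*I*pi/48)/8 + sqrt(2)*I*exp(-35*I*pi/48)/8 + sqrt(2)*sqrt(1/2 - sqrt(2)/4)*sqrt(sqrt(2)/4 + 1/2)*exp(-35*I*pi/48)/4 + I*exp(-35*I*pi/48)/8 - sqrt(6)*I*sqrt(1/2 - sqrt(2)/4)*sqrt(sqrt(2)/4 + 1/2)*exp(-35*I*pi/48)/4 in the final state.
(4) The probability of measuring |01010> is 1/4 - sqrt(2)/8.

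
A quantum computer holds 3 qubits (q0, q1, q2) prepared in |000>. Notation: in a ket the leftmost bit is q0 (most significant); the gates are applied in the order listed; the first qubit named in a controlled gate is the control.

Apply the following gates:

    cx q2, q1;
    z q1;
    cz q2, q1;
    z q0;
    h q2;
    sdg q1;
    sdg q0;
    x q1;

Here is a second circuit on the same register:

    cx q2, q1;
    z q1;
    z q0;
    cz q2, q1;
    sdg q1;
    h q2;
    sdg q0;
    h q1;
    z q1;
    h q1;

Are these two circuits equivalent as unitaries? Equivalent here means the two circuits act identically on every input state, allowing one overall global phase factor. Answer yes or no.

Yes — the two circuits implement the same unitary up to a global phase.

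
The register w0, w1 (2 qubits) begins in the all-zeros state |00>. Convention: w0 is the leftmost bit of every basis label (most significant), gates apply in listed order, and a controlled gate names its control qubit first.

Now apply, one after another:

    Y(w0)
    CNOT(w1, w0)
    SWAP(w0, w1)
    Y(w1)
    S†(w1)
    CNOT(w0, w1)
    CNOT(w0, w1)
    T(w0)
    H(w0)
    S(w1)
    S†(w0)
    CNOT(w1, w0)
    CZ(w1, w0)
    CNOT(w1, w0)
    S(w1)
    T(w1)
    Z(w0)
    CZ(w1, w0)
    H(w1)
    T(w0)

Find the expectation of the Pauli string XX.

In the final state, XX has expectation -sqrt(2)/2. Key observation: steps 6-7 multiply out to the identity, so the circuit reduces to the remaining gates.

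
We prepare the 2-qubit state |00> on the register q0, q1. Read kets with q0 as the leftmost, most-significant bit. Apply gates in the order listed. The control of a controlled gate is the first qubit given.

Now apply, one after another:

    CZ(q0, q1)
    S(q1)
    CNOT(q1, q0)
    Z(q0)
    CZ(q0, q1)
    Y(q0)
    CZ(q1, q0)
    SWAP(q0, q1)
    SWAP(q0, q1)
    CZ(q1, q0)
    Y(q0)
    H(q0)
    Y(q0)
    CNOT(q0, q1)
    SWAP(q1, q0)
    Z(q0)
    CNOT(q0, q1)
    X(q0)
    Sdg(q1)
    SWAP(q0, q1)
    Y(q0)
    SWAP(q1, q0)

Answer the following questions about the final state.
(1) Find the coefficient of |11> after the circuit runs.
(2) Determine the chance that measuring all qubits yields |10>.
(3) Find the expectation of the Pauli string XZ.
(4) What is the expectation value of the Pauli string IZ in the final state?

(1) The amplitude on |11> is sqrt(2)/2.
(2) Outcome |10> occurs with probability 0.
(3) In the final state, XZ has expectation -1.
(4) In the final state, IZ has expectation -1.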